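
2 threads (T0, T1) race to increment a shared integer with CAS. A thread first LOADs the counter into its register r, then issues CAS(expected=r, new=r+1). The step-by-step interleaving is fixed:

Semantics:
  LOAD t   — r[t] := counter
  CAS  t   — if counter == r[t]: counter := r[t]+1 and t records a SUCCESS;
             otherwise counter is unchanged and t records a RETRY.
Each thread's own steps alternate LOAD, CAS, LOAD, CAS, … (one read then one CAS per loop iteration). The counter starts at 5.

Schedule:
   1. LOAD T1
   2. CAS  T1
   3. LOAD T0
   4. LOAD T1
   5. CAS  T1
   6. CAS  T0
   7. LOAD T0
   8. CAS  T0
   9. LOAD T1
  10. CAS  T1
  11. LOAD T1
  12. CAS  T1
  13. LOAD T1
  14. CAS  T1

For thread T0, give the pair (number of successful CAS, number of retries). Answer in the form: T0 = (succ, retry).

T0 = (1, 1)

   1) LOAD T1:  M=5  r_T1=5
   2) CAS  T1:  M=6  r_T1=5 ✓
   3) LOAD T0:  M=6  r_T0=6
   4) LOAD T1:  M=6  r_T1=6
   5) CAS  T1:  M=7  r_T1=6 ✓
   6) CAS  T0:  M=7  r_T0=6 ✗
   7) LOAD T0:  M=7  r_T0=7
   8) CAS  T0:  M=8  r_T0=7 ✓
   9) LOAD T1:  M=8  r_T1=8
  10) CAS  T1:  M=9  r_T1=8 ✓
  11) LOAD T1:  M=9  r_T1=9
  12) CAS  T1:  M=10  r_T1=9 ✓
  13) LOAD T1:  M=10  r_T1=10
  14) CAS  T1:  M=11  r_T1=10 ✓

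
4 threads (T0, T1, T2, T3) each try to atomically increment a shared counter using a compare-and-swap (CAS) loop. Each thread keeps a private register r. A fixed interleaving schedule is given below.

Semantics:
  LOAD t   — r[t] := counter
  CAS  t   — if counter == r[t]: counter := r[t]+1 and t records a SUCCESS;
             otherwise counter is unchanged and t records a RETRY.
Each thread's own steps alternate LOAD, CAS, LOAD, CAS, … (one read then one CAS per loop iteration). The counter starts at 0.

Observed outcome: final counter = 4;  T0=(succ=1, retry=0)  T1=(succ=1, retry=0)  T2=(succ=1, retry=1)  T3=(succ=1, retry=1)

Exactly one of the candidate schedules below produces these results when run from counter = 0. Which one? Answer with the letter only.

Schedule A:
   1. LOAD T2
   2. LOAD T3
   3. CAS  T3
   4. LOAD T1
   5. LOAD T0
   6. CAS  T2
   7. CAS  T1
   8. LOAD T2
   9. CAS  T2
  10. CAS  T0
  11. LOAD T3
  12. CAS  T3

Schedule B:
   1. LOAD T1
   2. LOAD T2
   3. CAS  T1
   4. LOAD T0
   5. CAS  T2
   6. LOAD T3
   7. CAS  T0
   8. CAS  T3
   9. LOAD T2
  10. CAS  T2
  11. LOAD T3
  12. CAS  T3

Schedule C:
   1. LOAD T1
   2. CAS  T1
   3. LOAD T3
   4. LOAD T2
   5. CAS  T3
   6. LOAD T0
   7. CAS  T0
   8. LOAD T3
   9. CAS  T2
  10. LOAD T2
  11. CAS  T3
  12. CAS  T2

B

Tracing schedule B:
T1 LOAD — after: cnt=0, r=0 — load
T2 LOAD — after: cnt=0, r=0 — load
T1 CAS — after: cnt=1, r=0 — ok
T0 LOAD — after: cnt=1, r=1 — load
T2 CAS — after: cnt=1, r=0 — retry
T3 LOAD — after: cnt=1, r=1 — load
T0 CAS — after: cnt=2, r=1 — ok
T3 CAS — after: cnt=2, r=1 — retry
T2 LOAD — after: cnt=2, r=2 — load
T2 CAS — after: cnt=3, r=2 — ok
T3 LOAD — after: cnt=3, r=3 — load
T3 CAS — after: cnt=4, r=3 — ok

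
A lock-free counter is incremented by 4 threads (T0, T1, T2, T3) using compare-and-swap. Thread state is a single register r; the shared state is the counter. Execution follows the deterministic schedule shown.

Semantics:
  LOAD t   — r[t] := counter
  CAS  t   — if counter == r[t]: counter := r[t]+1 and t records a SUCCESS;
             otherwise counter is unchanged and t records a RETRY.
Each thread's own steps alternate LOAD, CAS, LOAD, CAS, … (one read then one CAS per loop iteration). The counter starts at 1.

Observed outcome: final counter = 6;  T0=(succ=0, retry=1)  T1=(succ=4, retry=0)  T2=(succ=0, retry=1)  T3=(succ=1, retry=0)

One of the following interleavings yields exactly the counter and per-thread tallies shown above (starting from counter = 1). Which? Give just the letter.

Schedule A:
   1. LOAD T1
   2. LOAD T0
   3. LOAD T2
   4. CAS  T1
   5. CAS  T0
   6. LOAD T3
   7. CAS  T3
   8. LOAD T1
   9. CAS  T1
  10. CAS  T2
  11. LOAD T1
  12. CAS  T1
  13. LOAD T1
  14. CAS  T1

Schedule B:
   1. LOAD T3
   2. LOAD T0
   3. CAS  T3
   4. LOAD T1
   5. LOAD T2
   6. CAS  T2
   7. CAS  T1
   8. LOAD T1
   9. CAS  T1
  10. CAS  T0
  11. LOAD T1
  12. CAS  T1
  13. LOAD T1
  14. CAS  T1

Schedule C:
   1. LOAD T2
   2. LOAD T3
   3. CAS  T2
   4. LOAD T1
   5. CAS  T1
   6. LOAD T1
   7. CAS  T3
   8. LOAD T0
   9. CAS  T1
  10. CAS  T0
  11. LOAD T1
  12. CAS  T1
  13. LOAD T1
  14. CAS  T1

Run A:
#1 T1 reads 1
#2 T0 reads 1
#3 T2 reads 1
#4 T1 CAS(1→2) writes; counter now 2
#5 T0 CAS(1→2) fails; counter now 2
#6 T3 reads 2
#7 T3 CAS(2→3) writes; counter now 3
#8 T1 reads 3
#9 T1 CAS(3→4) writes; counter now 4
#10 T2 CAS(1→2) fails; counter now 4
#11 T1 reads 4
#12 T1 CAS(4→5) writes; counter now 5
#13 T1 reads 5
#14 T1 CAS(5→6) writes; counter now 6

A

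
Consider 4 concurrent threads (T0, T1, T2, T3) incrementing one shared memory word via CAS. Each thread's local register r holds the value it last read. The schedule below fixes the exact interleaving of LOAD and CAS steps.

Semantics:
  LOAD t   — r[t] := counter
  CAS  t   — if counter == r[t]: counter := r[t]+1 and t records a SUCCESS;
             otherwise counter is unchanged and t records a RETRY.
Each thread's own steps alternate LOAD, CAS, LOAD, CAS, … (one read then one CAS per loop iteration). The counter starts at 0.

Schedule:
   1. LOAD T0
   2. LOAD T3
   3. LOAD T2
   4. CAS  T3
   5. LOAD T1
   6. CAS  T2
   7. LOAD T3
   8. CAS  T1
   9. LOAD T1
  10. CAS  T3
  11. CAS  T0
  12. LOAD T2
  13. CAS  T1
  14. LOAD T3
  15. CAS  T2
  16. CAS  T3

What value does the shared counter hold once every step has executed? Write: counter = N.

counter = 4

[1] T0.load  rd  (counter 0, T0.r 0)
[2] T3.load  rd  (counter 0, T3.r 0)
[3] T2.load  rd  (counter 0, T2.r 0)
[4] T3.cas  hit  (counter 1, T3.r 0)
[5] T1.load  rd  (counter 1, T1.r 1)
[6] T2.cas  miss  (counter 1, T2.r 0)
[7] T3.load  rd  (counter 1, T3.r 1)
[8] T1.cas  hit  (counter 2, T1.r 1)
[9] T1.load  rd  (counter 2, T1.r 2)
[10] T3.cas  miss  (counter 2, T3.r 1)
[11] T0.cas  miss  (counter 2, T0.r 0)
[12] T2.load  rd  (counter 2, T2.r 2)
[13] T1.cas  hit  (counter 3, T1.r 2)
[14] T3.load  rd  (counter 3, T3.r 3)
[15] T2.cas  miss  (counter 3, T2.r 2)
[16] T3.cas  hit  (counter 4, T3.r 3)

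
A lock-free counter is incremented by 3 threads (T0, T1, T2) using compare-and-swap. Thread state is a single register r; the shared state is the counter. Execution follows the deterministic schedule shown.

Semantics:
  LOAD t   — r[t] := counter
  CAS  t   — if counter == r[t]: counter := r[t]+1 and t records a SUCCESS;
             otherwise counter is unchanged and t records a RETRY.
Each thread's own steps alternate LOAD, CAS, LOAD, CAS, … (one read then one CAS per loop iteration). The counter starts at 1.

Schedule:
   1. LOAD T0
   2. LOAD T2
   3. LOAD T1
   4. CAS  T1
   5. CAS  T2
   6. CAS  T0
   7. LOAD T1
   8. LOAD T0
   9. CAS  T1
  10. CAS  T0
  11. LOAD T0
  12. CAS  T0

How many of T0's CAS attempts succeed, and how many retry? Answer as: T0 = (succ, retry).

#1 T0 reads 1
#2 T2 reads 1
#3 T1 reads 1
#4 T1 CAS(1→2) writes; counter now 2
#5 T2 CAS(1→2) fails; counter now 2
#6 T0 CAS(1→2) fails; counter now 2
#7 T1 reads 2
#8 T0 reads 2
#9 T1 CAS(2→3) writes; counter now 3
#10 T0 CAS(2→3) fails; counter now 3
#11 T0 reads 3
#12 T0 CAS(3→4) writes; counter now 4

T0 = (1, 2)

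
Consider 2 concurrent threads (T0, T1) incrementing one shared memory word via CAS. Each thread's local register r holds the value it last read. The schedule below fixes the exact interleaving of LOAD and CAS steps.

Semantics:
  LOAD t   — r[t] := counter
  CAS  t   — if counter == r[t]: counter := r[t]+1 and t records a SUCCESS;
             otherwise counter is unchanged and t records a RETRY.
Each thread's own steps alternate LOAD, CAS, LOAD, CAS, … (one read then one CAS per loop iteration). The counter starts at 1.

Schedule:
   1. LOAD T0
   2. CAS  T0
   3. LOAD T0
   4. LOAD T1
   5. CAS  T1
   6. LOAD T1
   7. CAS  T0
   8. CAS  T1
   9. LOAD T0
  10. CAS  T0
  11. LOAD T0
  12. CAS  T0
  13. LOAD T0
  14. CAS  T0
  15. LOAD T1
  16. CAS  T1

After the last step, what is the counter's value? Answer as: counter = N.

   1) LOAD T0:  M=1  r_T0=1
   2) CAS  T0:  M=2  r_T0=1 ✓
   3) LOAD T0:  M=2  r_T0=2
   4) LOAD T1:  M=2  r_T1=2
   5) CAS  T1:  M=3  r_T1=2 ✓
   6) LOAD T1:  M=3  r_T1=3
   7) CAS  T0:  M=3  r_T0=2 ✗
   8) CAS  T1:  M=4  r_T1=3 ✓
   9) LOAD T0:  M=4  r_T0=4
  10) CAS  T0:  M=5  r_T0=4 ✓
  11) LOAD T0:  M=5  r_T0=5
  12) CAS  T0:  M=6  r_T0=5 ✓
  13) LOAD T0:  M=6  r_T0=6
  14) CAS  T0:  M=7  r_T0=6 ✓
  15) LOAD T1:  M=7  r_T1=7
  16) CAS  T1:  M=8  r_T1=7 ✓

counter = 8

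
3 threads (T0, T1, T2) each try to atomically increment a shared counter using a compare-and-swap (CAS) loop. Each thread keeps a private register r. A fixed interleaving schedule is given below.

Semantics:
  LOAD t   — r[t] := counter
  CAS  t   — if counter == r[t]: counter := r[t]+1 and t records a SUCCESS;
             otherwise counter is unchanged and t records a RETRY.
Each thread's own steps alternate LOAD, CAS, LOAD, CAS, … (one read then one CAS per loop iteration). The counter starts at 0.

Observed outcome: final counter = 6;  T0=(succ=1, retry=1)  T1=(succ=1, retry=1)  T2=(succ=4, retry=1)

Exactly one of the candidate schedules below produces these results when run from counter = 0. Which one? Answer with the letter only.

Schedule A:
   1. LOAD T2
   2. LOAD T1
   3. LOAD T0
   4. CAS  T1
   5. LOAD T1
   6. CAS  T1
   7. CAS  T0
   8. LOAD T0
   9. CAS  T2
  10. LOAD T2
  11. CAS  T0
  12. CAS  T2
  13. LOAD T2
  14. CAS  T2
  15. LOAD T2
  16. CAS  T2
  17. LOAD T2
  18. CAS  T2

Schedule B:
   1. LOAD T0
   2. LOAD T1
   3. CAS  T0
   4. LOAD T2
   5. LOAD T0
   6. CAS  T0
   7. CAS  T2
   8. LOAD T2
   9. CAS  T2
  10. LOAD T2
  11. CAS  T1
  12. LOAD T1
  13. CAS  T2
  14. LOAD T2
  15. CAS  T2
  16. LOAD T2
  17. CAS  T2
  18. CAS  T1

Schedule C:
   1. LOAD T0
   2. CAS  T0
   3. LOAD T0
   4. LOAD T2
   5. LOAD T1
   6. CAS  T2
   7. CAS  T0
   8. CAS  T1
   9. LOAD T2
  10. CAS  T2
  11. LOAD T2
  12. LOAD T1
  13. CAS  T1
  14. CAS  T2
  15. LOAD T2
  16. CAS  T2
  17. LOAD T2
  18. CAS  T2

C

Run C:
   1) LOAD T0:  M=0  r_T0=0
   2) CAS  T0:  M=1  r_T0=0 ✓
   3) LOAD T0:  M=1  r_T0=1
   4) LOAD T2:  M=1  r_T2=1
   5) LOAD T1:  M=1  r_T1=1
   6) CAS  T2:  M=2  r_T2=1 ✓
   7) CAS  T0:  M=2  r_T0=1 ✗
   8) CAS  T1:  M=2  r_T1=1 ✗
   9) LOAD T2:  M=2  r_T2=2
  10) CAS  T2:  M=3  r_T2=2 ✓
  11) LOAD T2:  M=3  r_T2=3
  12) LOAD T1:  M=3  r_T1=3
  13) CAS  T1:  M=4  r_T1=3 ✓
  14) CAS  T2:  M=4  r_T2=3 ✗
  15) LOAD T2:  M=4  r_T2=4
  16) CAS  T2:  M=5  r_T2=4 ✓
  17) LOAD T2:  M=5  r_T2=5
  18) CAS  T2:  M=6  r_T2=5 ✓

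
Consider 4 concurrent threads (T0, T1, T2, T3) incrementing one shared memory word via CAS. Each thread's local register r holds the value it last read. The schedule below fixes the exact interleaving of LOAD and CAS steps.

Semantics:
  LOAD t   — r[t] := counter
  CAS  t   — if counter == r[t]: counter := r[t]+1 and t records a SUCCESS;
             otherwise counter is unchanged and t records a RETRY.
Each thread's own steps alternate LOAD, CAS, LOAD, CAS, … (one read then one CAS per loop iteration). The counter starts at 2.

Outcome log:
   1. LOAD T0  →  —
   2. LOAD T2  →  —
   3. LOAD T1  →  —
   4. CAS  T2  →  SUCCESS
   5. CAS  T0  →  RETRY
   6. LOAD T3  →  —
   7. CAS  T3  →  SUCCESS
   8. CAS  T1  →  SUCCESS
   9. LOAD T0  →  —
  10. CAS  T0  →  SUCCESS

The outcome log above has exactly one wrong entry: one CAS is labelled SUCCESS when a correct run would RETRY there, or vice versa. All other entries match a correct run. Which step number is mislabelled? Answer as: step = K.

Correct run:
[1] T0.load  rd  (counter 2, T0.r 2)
[2] T2.load  rd  (counter 2, T2.r 2)
[3] T1.load  rd  (counter 2, T1.r 2)
[4] T2.cas  hit  (counter 3, T2.r 2)
[5] T0.cas  miss  (counter 3, T0.r 2)
[6] T3.load  rd  (counter 3, T3.r 3)
[7] T3.cas  hit  (counter 4, T3.r 3)
[8] T1.cas  miss  (counter 4, T1.r 2)
[9] T0.load  rd  (counter 4, T0.r 4)
[10] T0.cas  hit  (counter 5, T0.r 4)
Mismatch at 8.

step = 8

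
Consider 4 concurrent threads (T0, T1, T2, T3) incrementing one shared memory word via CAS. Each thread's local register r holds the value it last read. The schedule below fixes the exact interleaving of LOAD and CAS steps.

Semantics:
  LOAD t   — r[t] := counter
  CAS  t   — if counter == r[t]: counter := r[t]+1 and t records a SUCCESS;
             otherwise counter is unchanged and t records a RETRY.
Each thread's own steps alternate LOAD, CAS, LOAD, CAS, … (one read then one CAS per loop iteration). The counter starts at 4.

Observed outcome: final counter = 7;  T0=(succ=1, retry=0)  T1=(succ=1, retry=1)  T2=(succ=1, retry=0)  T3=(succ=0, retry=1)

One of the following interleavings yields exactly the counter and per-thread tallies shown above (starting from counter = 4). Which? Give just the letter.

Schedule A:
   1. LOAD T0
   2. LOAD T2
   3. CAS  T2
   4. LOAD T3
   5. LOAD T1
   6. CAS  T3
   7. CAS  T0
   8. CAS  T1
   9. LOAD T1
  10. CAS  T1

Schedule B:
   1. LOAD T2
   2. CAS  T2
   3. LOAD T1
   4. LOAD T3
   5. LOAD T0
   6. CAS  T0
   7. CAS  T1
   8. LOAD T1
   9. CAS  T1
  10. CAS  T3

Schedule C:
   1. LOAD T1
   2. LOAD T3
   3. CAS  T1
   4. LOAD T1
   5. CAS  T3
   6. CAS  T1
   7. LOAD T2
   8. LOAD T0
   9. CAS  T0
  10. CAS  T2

B

Run B:
1. LOAD T2 → mem=4 r[T2]=4 [LOAD]
2. CAS T2 → mem=5 r[T2]=4 [OK]
3. LOAD T1 → mem=5 r[T1]=5 [LOAD]
4. LOAD T3 → mem=5 r[T3]=5 [LOAD]
5. LOAD T0 → mem=5 r[T0]=5 [LOAD]
6. CAS T0 → mem=6 r[T0]=5 [OK]
7. CAS T1 → mem=6 r[T1]=5 [RETRY]
8. LOAD T1 → mem=6 r[T1]=6 [LOAD]
9. CAS T1 → mem=7 r[T1]=6 [OK]
10. CAS T3 → mem=7 r[T3]=5 [RETRY]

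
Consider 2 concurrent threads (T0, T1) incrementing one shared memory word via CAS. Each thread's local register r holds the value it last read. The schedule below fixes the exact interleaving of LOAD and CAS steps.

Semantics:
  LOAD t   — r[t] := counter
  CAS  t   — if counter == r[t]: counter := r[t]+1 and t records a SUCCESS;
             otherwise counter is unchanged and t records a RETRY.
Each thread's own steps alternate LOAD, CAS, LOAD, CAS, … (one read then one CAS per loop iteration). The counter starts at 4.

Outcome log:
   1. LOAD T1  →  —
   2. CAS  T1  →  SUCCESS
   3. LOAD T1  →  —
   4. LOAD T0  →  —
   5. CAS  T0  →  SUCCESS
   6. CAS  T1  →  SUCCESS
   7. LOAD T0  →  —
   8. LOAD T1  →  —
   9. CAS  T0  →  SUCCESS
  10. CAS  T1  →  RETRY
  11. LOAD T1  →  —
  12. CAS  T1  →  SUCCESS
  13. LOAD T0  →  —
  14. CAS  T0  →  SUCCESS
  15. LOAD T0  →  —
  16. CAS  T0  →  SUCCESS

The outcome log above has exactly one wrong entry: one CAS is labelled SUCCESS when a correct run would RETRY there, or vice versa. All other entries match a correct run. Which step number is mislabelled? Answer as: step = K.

step = 6

Correct run:
   1) LOAD T1:  M=4  r_T1=4
   2) CAS  T1:  M=5  r_T1=4 ✓
   3) LOAD T1:  M=5  r_T1=5
   4) LOAD T0:  M=5  r_T0=5
   5) CAS  T0:  M=6  r_T0=5 ✓
   6) CAS  T1:  M=6  r_T1=5 ✗
   7) LOAD T0:  M=6  r_T0=6
   8) LOAD T1:  M=6  r_T1=6
   9) CAS  T0:  M=7  r_T0=6 ✓
  10) CAS  T1:  M=7  r_T1=6 ✗
  11) LOAD T1:  M=7  r_T1=7
  12) CAS  T1:  M=8  r_T1=7 ✓
  13) LOAD T0:  M=8  r_T0=8
  14) CAS  T0:  M=9  r_T0=8 ✓
  15) LOAD T0:  M=9  r_T0=9
  16) CAS  T0:  M=10  r_T0=9 ✓
Log disagrees first at step 6.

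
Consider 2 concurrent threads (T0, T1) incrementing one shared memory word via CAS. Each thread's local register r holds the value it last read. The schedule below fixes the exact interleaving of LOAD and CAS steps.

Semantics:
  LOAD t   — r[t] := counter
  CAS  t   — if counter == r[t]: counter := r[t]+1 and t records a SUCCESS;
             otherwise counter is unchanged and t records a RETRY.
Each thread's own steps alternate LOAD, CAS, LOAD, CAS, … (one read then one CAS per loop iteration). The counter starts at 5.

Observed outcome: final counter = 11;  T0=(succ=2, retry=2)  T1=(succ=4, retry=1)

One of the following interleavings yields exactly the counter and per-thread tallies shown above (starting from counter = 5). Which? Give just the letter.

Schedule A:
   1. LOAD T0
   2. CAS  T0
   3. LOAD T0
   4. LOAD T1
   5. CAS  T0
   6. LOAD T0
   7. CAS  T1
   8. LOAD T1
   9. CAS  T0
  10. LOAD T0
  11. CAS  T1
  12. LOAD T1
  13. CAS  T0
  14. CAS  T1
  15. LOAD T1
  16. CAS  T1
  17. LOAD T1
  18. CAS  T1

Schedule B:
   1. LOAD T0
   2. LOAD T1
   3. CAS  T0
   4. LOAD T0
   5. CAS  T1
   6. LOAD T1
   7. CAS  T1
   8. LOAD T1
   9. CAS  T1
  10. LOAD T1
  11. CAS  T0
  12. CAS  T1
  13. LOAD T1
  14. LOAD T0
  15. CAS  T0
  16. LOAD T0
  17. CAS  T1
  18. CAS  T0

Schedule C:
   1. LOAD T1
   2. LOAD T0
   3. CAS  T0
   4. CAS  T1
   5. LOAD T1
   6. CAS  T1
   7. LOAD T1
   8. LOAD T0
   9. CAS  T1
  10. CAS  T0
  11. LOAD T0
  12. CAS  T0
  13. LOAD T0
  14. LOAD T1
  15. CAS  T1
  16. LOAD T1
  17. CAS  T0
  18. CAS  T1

C

Run C:
   1) LOAD T1:  M=5  r_T1=5
   2) LOAD T0:  M=5  r_T0=5
   3) CAS  T0:  M=6  r_T0=5 ✓
   4) CAS  T1:  M=6  r_T1=5 ✗
   5) LOAD T1:  M=6  r_T1=6
   6) CAS  T1:  M=7  r_T1=6 ✓
   7) LOAD T1:  M=7  r_T1=7
   8) LOAD T0:  M=7  r_T0=7
   9) CAS  T1:  M=8  r_T1=7 ✓
  10) CAS  T0:  M=8  r_T0=7 ✗
  11) LOAD T0:  M=8  r_T0=8
  12) CAS  T0:  M=9  r_T0=8 ✓
  13) LOAD T0:  M=9  r_T0=9
  14) LOAD T1:  M=9  r_T1=9
  15) CAS  T1:  M=10  r_T1=9 ✓
  16) LOAD T1:  M=10  r_T1=10
  17) CAS  T0:  M=10  r_T0=9 ✗
  18) CAS  T1:  M=11  r_T1=10 ✓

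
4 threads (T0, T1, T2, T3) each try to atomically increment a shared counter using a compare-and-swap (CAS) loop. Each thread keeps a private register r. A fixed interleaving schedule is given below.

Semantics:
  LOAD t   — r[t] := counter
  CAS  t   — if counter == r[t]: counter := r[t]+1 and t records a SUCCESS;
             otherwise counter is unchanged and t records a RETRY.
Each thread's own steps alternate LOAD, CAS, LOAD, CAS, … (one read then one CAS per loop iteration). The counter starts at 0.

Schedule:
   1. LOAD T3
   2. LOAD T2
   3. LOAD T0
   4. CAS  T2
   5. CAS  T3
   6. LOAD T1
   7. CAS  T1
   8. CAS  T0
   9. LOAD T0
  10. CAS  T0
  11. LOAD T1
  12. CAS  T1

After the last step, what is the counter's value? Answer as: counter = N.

#1 T3 reads 0
#2 T2 reads 0
#3 T0 reads 0
#4 T2 CAS(0→1) writes; counter now 1
#5 T3 CAS(0→1) fails; counter now 1
#6 T1 reads 1
#7 T1 CAS(1→2) writes; counter now 2
#8 T0 CAS(0→1) fails; counter now 2
#9 T0 reads 2
#10 T0 CAS(2→3) writes; counter now 3
#11 T1 reads 3
#12 T1 CAS(3→4) writes; counter now 4

counter = 4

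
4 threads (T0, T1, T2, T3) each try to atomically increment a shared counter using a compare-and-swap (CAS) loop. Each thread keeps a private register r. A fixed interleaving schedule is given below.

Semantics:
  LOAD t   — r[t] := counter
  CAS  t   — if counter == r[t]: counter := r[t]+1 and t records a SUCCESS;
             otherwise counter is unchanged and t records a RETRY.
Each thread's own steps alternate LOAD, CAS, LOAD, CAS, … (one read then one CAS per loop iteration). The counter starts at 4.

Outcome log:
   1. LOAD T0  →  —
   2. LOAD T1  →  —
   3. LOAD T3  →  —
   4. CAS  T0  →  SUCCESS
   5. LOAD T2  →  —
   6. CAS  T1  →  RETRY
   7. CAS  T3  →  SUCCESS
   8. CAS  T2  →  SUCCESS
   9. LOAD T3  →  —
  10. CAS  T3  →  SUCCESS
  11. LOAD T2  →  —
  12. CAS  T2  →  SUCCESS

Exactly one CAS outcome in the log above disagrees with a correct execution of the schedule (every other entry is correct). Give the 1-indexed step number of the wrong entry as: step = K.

Reference trace:
T0 LOAD — after: cnt=4, r=4 — load
T1 LOAD — after: cnt=4, r=4 — load
T3 LOAD — after: cnt=4, r=4 — load
T0 CAS — after: cnt=5, r=4 — ok
T2 LOAD — after: cnt=5, r=5 — load
T1 CAS — after: cnt=5, r=4 — retry
T3 CAS — after: cnt=5, r=4 — retry
T2 CAS — after: cnt=6, r=5 — ok
T3 LOAD — after: cnt=6, r=6 — load
T3 CAS — after: cnt=7, r=6 — ok
T2 LOAD — after: cnt=7, r=7 — load
T2 CAS — after: cnt=8, r=7 — ok
Flip is step 7.

step = 7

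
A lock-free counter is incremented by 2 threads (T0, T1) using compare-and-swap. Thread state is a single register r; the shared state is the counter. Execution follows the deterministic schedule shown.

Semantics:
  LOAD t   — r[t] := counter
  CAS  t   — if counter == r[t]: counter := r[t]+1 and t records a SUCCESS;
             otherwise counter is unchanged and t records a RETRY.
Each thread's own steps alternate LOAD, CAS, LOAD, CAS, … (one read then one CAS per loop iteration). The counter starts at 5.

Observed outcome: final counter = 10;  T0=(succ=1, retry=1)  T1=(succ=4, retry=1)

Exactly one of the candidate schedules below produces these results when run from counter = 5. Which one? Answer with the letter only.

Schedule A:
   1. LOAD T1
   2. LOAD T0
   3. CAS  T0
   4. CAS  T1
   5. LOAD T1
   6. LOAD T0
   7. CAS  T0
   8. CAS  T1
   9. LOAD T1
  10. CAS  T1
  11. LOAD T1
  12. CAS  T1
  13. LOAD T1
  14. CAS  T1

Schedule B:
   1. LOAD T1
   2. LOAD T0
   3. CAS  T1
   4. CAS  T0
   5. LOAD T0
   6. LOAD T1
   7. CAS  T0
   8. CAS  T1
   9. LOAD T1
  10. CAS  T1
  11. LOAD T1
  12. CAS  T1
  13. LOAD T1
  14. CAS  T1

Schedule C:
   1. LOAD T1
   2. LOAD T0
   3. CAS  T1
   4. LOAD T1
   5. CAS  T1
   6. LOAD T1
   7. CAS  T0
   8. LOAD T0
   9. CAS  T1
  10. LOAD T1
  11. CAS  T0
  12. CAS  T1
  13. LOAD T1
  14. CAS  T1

Run B:
   1) LOAD T1:  M=5  r_T1=5
   2) LOAD T0:  M=5  r_T0=5
   3) CAS  T1:  M=6  r_T1=5 ✓
   4) CAS  T0:  M=6  r_T0=5 ✗
   5) LOAD T0:  M=6  r_T0=6
   6) LOAD T1:  M=6  r_T1=6
   7) CAS  T0:  M=7  r_T0=6 ✓
   8) CAS  T1:  M=7  r_T1=6 ✗
   9) LOAD T1:  M=7  r_T1=7
  10) CAS  T1:  M=8  r_T1=7 ✓
  11) LOAD T1:  M=8  r_T1=8
  12) CAS  T1:  M=9  r_T1=8 ✓
  13) LOAD T1:  M=9  r_T1=9
  14) CAS  T1:  M=10  r_T1=9 ✓

B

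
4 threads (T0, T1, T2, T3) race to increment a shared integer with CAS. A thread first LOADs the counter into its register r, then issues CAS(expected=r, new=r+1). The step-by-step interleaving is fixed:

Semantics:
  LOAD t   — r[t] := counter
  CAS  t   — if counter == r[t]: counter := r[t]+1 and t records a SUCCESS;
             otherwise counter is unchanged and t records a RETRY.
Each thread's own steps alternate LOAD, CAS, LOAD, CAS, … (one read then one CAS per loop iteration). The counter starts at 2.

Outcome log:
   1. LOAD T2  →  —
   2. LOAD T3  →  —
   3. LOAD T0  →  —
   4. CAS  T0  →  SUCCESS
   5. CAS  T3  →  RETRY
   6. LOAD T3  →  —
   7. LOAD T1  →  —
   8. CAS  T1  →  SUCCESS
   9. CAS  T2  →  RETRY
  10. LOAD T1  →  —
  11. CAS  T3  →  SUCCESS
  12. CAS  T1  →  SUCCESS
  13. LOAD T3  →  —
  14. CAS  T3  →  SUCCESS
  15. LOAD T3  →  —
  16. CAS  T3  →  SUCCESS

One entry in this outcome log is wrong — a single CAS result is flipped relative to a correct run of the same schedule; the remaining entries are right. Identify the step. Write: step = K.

Re-executing:
1. LOAD T2 → mem=2 r[T2]=2 [LOAD]
2. LOAD T3 → mem=2 r[T3]=2 [LOAD]
3. LOAD T0 → mem=2 r[T0]=2 [LOAD]
4. CAS T0 → mem=3 r[T0]=2 [OK]
5. CAS T3 → mem=3 r[T3]=2 [RETRY]
6. LOAD T3 → mem=3 r[T3]=3 [LOAD]
7. LOAD T1 → mem=3 r[T1]=3 [LOAD]
8. CAS T1 → mem=4 r[T1]=3 [OK]
9. CAS T2 → mem=4 r[T2]=2 [RETRY]
10. LOAD T1 → mem=4 r[T1]=4 [LOAD]
11. CAS T3 → mem=4 r[T3]=3 [RETRY]
12. CAS T1 → mem=5 r[T1]=4 [OK]
13. LOAD T3 → mem=5 r[T3]=5 [LOAD]
14. CAS T3 → mem=6 r[T3]=5 [OK]
15. LOAD T3 → mem=6 r[T3]=6 [LOAD]
16. CAS T3 → mem=7 r[T3]=6 [OK]
Flip is step 11.

step = 11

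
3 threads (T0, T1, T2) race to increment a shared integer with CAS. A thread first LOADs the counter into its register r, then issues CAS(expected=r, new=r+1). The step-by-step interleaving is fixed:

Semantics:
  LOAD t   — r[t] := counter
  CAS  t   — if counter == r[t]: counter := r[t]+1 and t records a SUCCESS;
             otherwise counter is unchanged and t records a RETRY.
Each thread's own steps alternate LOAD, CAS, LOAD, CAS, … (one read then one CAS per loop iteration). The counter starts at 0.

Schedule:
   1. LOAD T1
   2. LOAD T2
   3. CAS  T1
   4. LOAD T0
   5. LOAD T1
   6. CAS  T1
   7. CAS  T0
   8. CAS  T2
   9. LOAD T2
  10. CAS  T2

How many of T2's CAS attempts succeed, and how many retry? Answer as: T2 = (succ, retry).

T2 = (1, 1)

T1 LOAD — after: cnt=0, r=0 — load
T2 LOAD — after: cnt=0, r=0 — load
T1 CAS — after: cnt=1, r=0 — ok
T0 LOAD — after: cnt=1, r=1 — load
T1 LOAD — after: cnt=1, r=1 — load
T1 CAS — after: cnt=2, r=1 — ok
T0 CAS — after: cnt=2, r=1 — retry
T2 CAS — after: cnt=2, r=0 — retry
T2 LOAD — after: cnt=2, r=2 — load
T2 CAS — after: cnt=3, r=2 — ok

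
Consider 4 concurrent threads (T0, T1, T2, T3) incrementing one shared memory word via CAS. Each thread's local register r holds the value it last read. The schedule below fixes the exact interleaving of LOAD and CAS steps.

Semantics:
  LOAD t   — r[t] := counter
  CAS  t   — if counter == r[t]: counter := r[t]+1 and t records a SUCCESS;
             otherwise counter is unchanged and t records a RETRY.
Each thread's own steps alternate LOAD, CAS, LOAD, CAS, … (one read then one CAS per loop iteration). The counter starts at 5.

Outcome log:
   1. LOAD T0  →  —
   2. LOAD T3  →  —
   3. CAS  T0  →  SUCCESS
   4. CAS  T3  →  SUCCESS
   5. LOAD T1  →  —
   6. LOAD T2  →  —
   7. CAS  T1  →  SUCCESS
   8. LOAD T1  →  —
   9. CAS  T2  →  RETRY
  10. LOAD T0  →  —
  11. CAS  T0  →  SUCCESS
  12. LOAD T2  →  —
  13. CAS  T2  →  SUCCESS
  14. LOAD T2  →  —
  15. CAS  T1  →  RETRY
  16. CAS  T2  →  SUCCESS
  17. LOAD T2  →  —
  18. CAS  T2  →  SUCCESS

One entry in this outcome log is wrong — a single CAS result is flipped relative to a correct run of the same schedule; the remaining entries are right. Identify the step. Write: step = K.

step = 4

Re-executing:
[1] T0.load  rd  (counter 5, T0.r 5)
[2] T3.load  rd  (counter 5, T3.r 5)
[3] T0.cas  hit  (counter 6, T0.r 5)
[4] T3.cas  miss  (counter 6, T3.r 5)
[5] T1.load  rd  (counter 6, T1.r 6)
[6] T2.load  rd  (counter 6, T2.r 6)
[7] T1.cas  hit  (counter 7, T1.r 6)
[8] T1.load  rd  (counter 7, T1.r 7)
[9] T2.cas  miss  (counter 7, T2.r 6)
[10] T0.load  rd  (counter 7, T0.r 7)
[11] T0.cas  hit  (counter 8, T0.r 7)
[12] T2.load  rd  (counter 8, T2.r 8)
[13] T2.cas  hit  (counter 9, T2.r 8)
[14] T2.load  rd  (counter 9, T2.r 9)
[15] T1.cas  miss  (counter 9, T1.r 7)
[16] T2.cas  hit  (counter 10, T2.r 9)
[17] T2.load  rd  (counter 10, T2.r 10)
[18] T2.cas  hit  (counter 11, T2.r 10)
Flip is step 4.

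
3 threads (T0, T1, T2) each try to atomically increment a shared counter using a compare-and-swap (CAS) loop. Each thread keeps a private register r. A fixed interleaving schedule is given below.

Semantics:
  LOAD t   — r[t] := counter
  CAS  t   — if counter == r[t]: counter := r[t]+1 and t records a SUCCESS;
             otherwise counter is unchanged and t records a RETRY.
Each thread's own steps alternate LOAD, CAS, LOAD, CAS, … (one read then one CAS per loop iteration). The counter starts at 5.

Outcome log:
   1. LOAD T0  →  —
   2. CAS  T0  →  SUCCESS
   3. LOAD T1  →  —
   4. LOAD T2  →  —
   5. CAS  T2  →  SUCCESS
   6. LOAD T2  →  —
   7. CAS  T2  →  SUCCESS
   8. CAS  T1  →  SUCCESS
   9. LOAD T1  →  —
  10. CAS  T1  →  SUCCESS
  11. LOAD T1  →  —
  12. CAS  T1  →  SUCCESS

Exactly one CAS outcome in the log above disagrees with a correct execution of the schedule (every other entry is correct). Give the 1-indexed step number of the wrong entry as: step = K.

Reference trace:
T0 LOAD — after: cnt=5, r=5 — load
T0 CAS — after: cnt=6, r=5 — ok
T1 LOAD — after: cnt=6, r=6 — load
T2 LOAD — after: cnt=6, r=6 — load
T2 CAS — after: cnt=7, r=6 — ok
T2 LOAD — after: cnt=7, r=7 — load
T2 CAS — after: cnt=8, r=7 — ok
T1 CAS — after: cnt=8, r=6 — retry
T1 LOAD — after: cnt=8, r=8 — load
T1 CAS — after: cnt=9, r=8 — ok
T1 LOAD — after: cnt=9, r=9 — load
T1 CAS — after: cnt=10, r=9 — ok
Flip is step 8.

step = 8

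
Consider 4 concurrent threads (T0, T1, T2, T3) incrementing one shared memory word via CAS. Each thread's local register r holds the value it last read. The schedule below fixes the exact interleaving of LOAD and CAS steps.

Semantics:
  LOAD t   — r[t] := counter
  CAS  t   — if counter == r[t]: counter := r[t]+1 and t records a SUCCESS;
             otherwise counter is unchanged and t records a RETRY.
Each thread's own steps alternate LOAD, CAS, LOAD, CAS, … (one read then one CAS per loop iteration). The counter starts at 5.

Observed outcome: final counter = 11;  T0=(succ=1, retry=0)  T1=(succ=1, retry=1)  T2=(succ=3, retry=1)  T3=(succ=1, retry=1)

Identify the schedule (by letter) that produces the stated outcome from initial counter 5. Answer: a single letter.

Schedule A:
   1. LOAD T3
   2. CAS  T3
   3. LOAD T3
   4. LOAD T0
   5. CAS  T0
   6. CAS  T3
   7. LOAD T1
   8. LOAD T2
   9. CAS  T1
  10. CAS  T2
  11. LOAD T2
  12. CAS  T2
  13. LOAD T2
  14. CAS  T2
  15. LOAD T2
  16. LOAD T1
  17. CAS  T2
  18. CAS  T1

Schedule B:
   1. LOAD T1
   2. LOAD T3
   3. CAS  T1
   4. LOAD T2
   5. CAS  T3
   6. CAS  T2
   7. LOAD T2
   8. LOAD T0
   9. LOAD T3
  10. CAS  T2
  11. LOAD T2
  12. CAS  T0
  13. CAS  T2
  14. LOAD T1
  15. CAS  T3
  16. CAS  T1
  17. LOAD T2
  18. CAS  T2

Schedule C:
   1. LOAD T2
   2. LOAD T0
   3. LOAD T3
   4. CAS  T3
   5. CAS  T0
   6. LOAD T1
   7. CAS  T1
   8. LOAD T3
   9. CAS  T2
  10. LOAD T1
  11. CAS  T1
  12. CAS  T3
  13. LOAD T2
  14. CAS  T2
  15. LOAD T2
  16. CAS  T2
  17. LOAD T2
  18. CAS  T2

A

Run A:
1. LOAD T3 → mem=5 r[T3]=5 [LOAD]
2. CAS T3 → mem=6 r[T3]=5 [OK]
3. LOAD T3 → mem=6 r[T3]=6 [LOAD]
4. LOAD T0 → mem=6 r[T0]=6 [LOAD]
5. CAS T0 → mem=7 r[T0]=6 [OK]
6. CAS T3 → mem=7 r[T3]=6 [RETRY]
7. LOAD T1 → mem=7 r[T1]=7 [LOAD]
8. LOAD T2 → mem=7 r[T2]=7 [LOAD]
9. CAS T1 → mem=8 r[T1]=7 [OK]
10. CAS T2 → mem=8 r[T2]=7 [RETRY]
11. LOAD T2 → mem=8 r[T2]=8 [LOAD]
12. CAS T2 → mem=9 r[T2]=8 [OK]
13. LOAD T2 → mem=9 r[T2]=9 [LOAD]
14. CAS T2 → mem=10 r[T2]=9 [OK]
15. LOAD T2 → mem=10 r[T2]=10 [LOAD]
16. LOAD T1 → mem=10 r[T1]=10 [LOAD]
17. CAS T2 → mem=11 r[T2]=10 [OK]
18. CAS T1 → mem=11 r[T1]=10 [RETRY]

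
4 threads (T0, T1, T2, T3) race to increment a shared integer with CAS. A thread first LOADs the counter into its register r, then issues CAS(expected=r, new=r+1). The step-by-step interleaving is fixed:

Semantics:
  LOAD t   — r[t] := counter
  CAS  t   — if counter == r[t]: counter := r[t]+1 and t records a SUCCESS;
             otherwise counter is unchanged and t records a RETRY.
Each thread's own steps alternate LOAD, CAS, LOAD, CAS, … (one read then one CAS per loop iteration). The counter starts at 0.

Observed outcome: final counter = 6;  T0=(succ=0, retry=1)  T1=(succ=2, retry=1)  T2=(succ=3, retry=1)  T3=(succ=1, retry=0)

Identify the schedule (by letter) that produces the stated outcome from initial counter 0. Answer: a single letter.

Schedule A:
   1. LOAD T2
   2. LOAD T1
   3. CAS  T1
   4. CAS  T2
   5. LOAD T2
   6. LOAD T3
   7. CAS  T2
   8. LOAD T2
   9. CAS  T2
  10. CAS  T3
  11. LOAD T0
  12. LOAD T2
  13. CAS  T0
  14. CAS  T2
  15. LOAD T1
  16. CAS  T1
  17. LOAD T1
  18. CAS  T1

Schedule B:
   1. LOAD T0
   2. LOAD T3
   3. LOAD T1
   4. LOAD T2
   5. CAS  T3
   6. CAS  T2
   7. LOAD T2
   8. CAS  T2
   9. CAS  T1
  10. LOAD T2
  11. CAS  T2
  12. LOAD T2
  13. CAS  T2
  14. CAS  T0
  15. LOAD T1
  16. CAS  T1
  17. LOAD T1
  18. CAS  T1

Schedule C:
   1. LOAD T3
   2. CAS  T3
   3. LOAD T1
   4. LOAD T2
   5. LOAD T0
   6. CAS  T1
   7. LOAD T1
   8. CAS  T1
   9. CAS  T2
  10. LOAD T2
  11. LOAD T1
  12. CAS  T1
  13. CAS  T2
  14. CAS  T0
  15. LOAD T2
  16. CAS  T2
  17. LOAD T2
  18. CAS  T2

Run B:
#1 T0 reads 0
#2 T3 reads 0
#3 T1 reads 0
#4 T2 reads 0
#5 T3 CAS(0→1) writes; counter now 1
#6 T2 CAS(0→1) fails; counter now 1
#7 T2 reads 1
#8 T2 CAS(1→2) writes; counter now 2
#9 T1 CAS(0→1) fails; counter now 2
#10 T2 reads 2
#11 T2 CAS(2→3) writes; counter now 3
#12 T2 reads 3
#13 T2 CAS(3→4) writes; counter now 4
#14 T0 CAS(0→1) fails; counter now 4
#15 T1 reads 4
#16 T1 CAS(4→5) writes; counter now 5
#17 T1 reads 5
#18 T1 CAS(5→6) writes; counter now 6

B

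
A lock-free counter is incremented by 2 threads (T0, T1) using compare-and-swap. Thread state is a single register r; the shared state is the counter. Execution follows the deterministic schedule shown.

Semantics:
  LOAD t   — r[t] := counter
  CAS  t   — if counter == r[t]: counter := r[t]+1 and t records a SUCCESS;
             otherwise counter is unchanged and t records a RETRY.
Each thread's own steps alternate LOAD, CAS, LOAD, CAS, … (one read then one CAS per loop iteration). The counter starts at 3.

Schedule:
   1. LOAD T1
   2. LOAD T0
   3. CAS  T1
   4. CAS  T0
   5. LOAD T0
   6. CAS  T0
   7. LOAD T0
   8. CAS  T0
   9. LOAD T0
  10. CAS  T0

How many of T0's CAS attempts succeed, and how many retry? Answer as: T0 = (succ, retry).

1. LOAD T1 → mem=3 r[T1]=3 [LOAD]
2. LOAD T0 → mem=3 r[T0]=3 [LOAD]
3. CAS T1 → mem=4 r[T1]=3 [OK]
4. CAS T0 → mem=4 r[T0]=3 [RETRY]
5. LOAD T0 → mem=4 r[T0]=4 [LOAD]
6. CAS T0 → mem=5 r[T0]=4 [OK]
7. LOAD T0 → mem=5 r[T0]=5 [LOAD]
8. CAS T0 → mem=6 r[T0]=5 [OK]
9. LOAD T0 → mem=6 r[T0]=6 [LOAD]
10. CAS T0 → mem=7 r[T0]=6 [OK]

T0 = (3, 1)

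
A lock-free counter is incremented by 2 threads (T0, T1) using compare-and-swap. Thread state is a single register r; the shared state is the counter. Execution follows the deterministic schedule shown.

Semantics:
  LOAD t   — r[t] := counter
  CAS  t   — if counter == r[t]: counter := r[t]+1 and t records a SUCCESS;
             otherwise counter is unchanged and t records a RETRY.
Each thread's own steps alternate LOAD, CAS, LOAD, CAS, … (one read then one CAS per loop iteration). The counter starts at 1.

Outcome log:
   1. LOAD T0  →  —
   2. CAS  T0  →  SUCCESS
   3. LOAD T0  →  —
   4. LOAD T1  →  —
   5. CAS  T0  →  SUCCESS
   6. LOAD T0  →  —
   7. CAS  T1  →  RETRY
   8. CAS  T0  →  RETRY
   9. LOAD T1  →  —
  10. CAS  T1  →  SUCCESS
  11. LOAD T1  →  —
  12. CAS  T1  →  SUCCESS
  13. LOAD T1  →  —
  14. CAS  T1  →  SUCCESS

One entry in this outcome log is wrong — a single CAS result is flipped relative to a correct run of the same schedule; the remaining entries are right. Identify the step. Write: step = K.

Reference trace:
   1) LOAD T0:  M=1  r_T0=1
   2) CAS  T0:  M=2  r_T0=1 ✓
   3) LOAD T0:  M=2  r_T0=2
   4) LOAD T1:  M=2  r_T1=2
   5) CAS  T0:  M=3  r_T0=2 ✓
   6) LOAD T0:  M=3  r_T0=3
   7) CAS  T1:  M=3  r_T1=2 ✗
   8) CAS  T0:  M=4  r_T0=3 ✓
   9) LOAD T1:  M=4  r_T1=4
  10) CAS  T1:  M=5  r_T1=4 ✓
  11) LOAD T1:  M=5  r_T1=5
  12) CAS  T1:  M=6  r_T1=5 ✓
  13) LOAD T1:  M=6  r_T1=6
  14) CAS  T1:  M=7  r_T1=6 ✓
Mismatch at 8.

step = 8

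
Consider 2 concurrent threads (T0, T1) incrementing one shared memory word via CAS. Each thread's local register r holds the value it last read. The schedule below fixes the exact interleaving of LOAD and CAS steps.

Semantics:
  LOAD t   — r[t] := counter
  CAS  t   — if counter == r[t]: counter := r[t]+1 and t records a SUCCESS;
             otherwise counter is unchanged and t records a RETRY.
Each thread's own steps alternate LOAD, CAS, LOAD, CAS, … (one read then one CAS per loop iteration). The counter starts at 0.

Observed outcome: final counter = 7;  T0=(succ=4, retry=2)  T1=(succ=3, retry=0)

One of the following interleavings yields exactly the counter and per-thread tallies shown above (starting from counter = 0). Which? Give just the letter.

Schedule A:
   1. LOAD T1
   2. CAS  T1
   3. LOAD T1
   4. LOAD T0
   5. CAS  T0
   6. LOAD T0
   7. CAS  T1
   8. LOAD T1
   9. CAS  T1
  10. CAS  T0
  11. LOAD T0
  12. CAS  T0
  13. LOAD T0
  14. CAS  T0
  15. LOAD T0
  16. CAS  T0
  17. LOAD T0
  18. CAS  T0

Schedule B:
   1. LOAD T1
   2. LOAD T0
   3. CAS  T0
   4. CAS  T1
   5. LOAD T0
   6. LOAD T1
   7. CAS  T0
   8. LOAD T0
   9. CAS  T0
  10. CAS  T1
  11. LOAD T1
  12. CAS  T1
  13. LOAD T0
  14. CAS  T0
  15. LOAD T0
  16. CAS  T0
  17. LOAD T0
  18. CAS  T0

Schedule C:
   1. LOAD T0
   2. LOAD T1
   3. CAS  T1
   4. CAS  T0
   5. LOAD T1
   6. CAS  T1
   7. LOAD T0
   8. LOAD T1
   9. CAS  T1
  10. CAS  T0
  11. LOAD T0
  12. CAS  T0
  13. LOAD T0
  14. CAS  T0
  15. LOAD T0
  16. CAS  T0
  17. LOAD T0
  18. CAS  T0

C

Tracing schedule C:
   1) LOAD T0:  M=0  r_T0=0
   2) LOAD T1:  M=0  r_T1=0
   3) CAS  T1:  M=1  r_T1=0 ✓
   4) CAS  T0:  M=1  r_T0=0 ✗
   5) LOAD T1:  M=1  r_T1=1
   6) CAS  T1:  M=2  r_T1=1 ✓
   7) LOAD T0:  M=2  r_T0=2
   8) LOAD T1:  M=2  r_T1=2
   9) CAS  T1:  M=3  r_T1=2 ✓
  10) CAS  T0:  M=3  r_T0=2 ✗
  11) LOAD T0:  M=3  r_T0=3
  12) CAS  T0:  M=4  r_T0=3 ✓
  13) LOAD T0:  M=4  r_T0=4
  14) CAS  T0:  M=5  r_T0=4 ✓
  15) LOAD T0:  M=5  r_T0=5
  16) CAS  T0:  M=6  r_T0=5 ✓
  17) LOAD T0:  M=6  r_T0=6
  18) CAS  T0:  M=7  r_T0=6 ✓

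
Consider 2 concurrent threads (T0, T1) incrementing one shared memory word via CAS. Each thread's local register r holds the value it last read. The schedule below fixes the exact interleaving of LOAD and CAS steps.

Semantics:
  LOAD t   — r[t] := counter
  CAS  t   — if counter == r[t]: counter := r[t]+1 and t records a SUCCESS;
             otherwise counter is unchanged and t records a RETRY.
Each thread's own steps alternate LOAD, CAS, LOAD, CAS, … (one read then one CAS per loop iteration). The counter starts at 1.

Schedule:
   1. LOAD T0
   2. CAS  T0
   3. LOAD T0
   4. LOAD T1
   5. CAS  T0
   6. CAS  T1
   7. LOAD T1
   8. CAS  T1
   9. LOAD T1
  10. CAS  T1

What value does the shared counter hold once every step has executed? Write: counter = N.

counter = 5

T0 LOAD — after: cnt=1, r=1 — load
T0 CAS — after: cnt=2, r=1 — ok
T0 LOAD — after: cnt=2, r=2 — load
T1 LOAD — after: cnt=2, r=2 — load
T0 CAS — after: cnt=3, r=2 — ok
T1 CAS — after: cnt=3, r=2 — retry
T1 LOAD — after: cnt=3, r=3 — load
T1 CAS — after: cnt=4, r=3 — ok
T1 LOAD — after: cnt=4, r=4 — load
T1 CAS — after: cnt=5, r=4 — ok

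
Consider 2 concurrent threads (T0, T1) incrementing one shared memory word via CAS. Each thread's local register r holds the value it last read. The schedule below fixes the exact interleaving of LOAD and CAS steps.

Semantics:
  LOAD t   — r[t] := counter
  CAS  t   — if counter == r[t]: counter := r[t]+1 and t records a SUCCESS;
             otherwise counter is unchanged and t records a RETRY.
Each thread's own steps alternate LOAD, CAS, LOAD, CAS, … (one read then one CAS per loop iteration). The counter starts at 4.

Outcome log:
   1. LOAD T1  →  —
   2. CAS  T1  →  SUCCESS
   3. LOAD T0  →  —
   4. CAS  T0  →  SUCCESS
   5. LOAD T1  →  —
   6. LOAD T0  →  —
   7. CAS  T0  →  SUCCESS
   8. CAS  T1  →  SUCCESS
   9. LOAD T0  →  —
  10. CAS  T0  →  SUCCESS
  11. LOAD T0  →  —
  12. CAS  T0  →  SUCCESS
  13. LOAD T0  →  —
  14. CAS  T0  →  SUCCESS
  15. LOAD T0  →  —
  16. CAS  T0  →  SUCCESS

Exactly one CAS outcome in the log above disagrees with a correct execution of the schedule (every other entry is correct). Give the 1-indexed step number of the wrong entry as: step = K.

step = 8

Reference trace:
   1) LOAD T1:  M=4  r_T1=4
   2) CAS  T1:  M=5  r_T1=4 ✓
   3) LOAD T0:  M=5  r_T0=5
   4) CAS  T0:  M=6  r_T0=5 ✓
   5) LOAD T1:  M=6  r_T1=6
   6) LOAD T0:  M=6  r_T0=6
   7) CAS  T0:  M=7  r_T0=6 ✓
   8) CAS  T1:  M=7  r_T1=6 ✗
   9) LOAD T0:  M=7  r_T0=7
  10) CAS  T0:  M=8  r_T0=7 ✓
  11) LOAD T0:  M=8  r_T0=8
  12) CAS  T0:  M=9  r_T0=8 ✓
  13) LOAD T0:  M=9  r_T0=9
  14) CAS  T0:  M=10  r_T0=9 ✓
  15) LOAD T0:  M=10  r_T0=10
  16) CAS  T0:  M=11  r_T0=10 ✓
Log disagrees first at step 8.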